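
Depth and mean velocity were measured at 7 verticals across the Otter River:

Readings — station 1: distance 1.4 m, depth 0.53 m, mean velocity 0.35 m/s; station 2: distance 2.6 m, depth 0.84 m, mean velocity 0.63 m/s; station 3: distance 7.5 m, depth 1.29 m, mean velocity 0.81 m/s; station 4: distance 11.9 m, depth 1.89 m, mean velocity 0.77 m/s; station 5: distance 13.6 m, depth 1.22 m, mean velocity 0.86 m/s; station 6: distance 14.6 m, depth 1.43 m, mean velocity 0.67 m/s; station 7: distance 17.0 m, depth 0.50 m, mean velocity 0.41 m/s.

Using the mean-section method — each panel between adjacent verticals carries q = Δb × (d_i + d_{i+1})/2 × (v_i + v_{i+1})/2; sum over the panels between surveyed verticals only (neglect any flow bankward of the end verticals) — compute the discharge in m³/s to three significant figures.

Panel 1-2: Δb = 1.2 m, d̄ = (0.53+0.84)/2 = 0.685, v̄ = (0.35+0.63)/2 = 0.49 → q = 1.2×0.685×0.49 = 0.4028 m³/s
Panel 2-3: Δb = 4.9 m, d̄ = (0.84+1.29)/2 = 1.065, v̄ = (0.63+0.81)/2 = 0.72 → q = 4.9×1.065×0.72 = 3.757 m³/s
Panel 3-4: Δb = 4.4 m, d̄ = (1.29+1.89)/2 = 1.59, v̄ = (0.81+0.77)/2 = 0.79 → q = 4.4×1.59×0.79 = 5.527 m³/s
Panel 4-5: Δb = 1.7 m, d̄ = (1.89+1.22)/2 = 1.555, v̄ = (0.77+0.86)/2 = 0.815 → q = 1.7×1.555×0.815 = 2.154 m³/s
Panel 5-6: Δb = 1 m, d̄ = (1.22+1.43)/2 = 1.325, v̄ = (0.86+0.67)/2 = 0.765 → q = 1×1.325×0.765 = 1.014 m³/s
Panel 6-7: Δb = 2.4 m, d̄ = (1.43+0.50)/2 = 0.965, v̄ = (0.67+0.41)/2 = 0.54 → q = 2.4×0.965×0.54 = 1.251 m³/s
Q = Σ q = 14.11 m³/s

14.1 m³/s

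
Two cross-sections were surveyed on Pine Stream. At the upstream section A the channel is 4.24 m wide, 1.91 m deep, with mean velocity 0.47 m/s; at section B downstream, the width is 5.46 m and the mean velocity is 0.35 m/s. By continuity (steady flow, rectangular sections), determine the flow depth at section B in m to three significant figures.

Q = A₁V₁ = (4.24×1.91) × 0.47 = 3.806 m³/s
d₂ = Q/(b₂ V₂) = 3.806/(5.46×0.35) = 1.992 m

1.99 m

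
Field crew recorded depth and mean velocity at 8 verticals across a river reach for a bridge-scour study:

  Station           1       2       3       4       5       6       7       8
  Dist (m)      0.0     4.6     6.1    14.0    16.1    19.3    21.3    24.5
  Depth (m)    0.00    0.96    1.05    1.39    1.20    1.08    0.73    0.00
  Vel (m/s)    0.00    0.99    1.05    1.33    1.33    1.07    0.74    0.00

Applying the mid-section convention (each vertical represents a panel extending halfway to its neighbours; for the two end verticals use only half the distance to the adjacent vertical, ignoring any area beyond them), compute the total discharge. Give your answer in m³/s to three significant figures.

26.0 m³/s

w_2 = (6.1 − 0.0)/2 = 3.05 m; q_2 = 0.99 × 0.96 × 3.05 = 2.899 m³/s
w_3 = (14.0 − 4.6)/2 = 4.7 m; q_3 = 1.05 × 1.05 × 4.7 = 5.182 m³/s
w_4 = (16.1 − 6.1)/2 = 5 m; q_4 = 1.33 × 1.39 × 5 = 9.244 m³/s
w_5 = (19.3 − 14.0)/2 = 2.65 m; q_5 = 1.33 × 1.20 × 2.65 = 4.229 m³/s
w_6 = (21.3 − 16.1)/2 = 2.6 m; q_6 = 1.07 × 1.08 × 2.6 = 3.005 m³/s
w_7 = (24.5 − 19.3)/2 = 2.6 m; q_7 = 0.74 × 0.73 × 2.6 = 1.405 m³/s
Stations 1, 8 contribute zero (depth or velocity is 0).
Q = Σ qᵢ = 25.96 m³/s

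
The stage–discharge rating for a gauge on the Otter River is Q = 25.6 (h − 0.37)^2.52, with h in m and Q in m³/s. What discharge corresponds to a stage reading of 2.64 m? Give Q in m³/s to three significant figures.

202 m³/s

Q = 25.6 × (2.64 − 0.37)^2.52 = 25.6 × 2.27^2.52 = 202.0 m³/s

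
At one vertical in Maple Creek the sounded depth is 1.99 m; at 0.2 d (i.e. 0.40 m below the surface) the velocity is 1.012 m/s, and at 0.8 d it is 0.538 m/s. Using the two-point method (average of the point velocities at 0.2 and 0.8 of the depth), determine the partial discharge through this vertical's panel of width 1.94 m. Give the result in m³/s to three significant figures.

v̄ = (1.012 + 0.538) / 2 = 0.7750 m/s
q = v̄ × d × w = 0.7750 × 1.99 × 1.94 = 2.992 m³/s

2.99 m³/s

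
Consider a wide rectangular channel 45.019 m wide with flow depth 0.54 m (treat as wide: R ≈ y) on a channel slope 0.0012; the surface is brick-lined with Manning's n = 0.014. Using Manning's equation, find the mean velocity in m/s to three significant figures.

A = b·y = 45.019 × 0.54 = 24.31 m²
Wide channel: R ≈ y = 0.54 m
Q = (1/n)·A·R^(2/3)·S^(1/2) = (1/0.014) × 24.31 × 0.5400^(2/3) × 0.0012^(1/2) = 39.89 m³/s
V = Q/A = 39.89/24.31 = 1.641 m/s

1.64 m/s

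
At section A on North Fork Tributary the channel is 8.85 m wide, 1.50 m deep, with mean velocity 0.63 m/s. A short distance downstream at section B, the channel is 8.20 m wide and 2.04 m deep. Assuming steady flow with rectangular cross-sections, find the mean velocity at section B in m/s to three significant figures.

Q = A₁V₁ = (8.85×1.50) × 0.63 = 8.363 m³/s
A₂ = 8.20 × 2.04 = 16.73 m²
V₂ = Q/A₂ = 8.363/16.73 = 0.5000 m/s

0.500 m/s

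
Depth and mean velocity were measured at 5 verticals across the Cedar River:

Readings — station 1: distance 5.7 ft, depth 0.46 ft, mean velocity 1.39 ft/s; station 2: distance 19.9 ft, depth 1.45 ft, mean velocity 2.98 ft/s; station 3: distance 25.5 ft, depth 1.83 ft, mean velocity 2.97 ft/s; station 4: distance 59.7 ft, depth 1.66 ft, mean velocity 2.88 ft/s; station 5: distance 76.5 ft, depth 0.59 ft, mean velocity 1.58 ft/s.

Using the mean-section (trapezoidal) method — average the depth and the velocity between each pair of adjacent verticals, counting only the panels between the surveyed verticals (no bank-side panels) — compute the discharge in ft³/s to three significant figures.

Panel 1-2: Δb = 14.2 ft, d̄ = (0.46+1.45)/2 = 0.955, v̄ = (1.39+2.98)/2 = 2.185 → q = 14.2×0.955×2.185 = 29.63 ft³/s
Panel 2-3: Δb = 5.6 ft, d̄ = (1.45+1.83)/2 = 1.64, v̄ = (2.98+2.97)/2 = 2.975 → q = 5.6×1.64×2.975 = 27.32 ft³/s
Panel 3-4: Δb = 34.2 ft, d̄ = (1.83+1.66)/2 = 1.745, v̄ = (2.97+2.88)/2 = 2.925 → q = 34.2×1.745×2.925 = 174.6 ft³/s
Panel 4-5: Δb = 16.8 ft, d̄ = (1.66+0.59)/2 = 1.125, v̄ = (2.88+1.58)/2 = 2.23 → q = 16.8×1.125×2.23 = 42.15 ft³/s
Q = Σ q = 273.7 ft³/s

274 ft³/s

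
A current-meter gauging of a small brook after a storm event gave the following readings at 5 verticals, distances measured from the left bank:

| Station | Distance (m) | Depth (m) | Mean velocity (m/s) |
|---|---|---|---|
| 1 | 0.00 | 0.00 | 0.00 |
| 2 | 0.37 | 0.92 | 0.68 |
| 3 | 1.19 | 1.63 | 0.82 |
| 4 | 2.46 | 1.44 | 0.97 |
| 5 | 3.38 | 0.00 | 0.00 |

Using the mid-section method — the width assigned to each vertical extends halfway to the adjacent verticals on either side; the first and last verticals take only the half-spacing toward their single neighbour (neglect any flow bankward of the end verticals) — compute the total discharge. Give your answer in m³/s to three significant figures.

3.30 m³/s

w_2 = (1.19 − 0.00)/2 = 0.595 m; q_2 = 0.68 × 0.92 × 0.595 = 0.3722 m³/s
w_3 = (2.46 − 0.37)/2 = 1.045 m; q_3 = 0.82 × 1.63 × 1.045 = 1.397 m³/s
w_4 = (3.38 − 1.19)/2 = 1.095 m; q_4 = 0.97 × 1.44 × 1.095 = 1.529 m³/s
Stations 1, 5 contribute zero (depth or velocity is 0).
Q = Σ qᵢ = 3.298 m³/s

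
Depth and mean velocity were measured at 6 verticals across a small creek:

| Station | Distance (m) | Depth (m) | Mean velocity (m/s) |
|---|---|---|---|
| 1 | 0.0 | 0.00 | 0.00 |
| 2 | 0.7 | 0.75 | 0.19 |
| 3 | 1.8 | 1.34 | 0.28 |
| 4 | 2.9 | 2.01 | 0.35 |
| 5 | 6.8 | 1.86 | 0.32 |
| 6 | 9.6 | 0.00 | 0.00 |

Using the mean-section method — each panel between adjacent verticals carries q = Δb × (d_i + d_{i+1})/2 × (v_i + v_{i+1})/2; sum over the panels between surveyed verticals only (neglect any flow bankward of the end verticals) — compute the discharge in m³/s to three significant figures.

Panel 1-2: Δb = 0.7 m, d̄ = (0.00+0.75)/2 = 0.375, v̄ = (0.00+0.19)/2 = 0.095 → q = 0.7×0.375×0.095 = 0.02494 m³/s
Panel 2-3: Δb = 1.1 m, d̄ = (0.75+1.34)/2 = 1.045, v̄ = (0.19+0.28)/2 = 0.235 → q = 1.1×1.045×0.235 = 0.2701 m³/s
Panel 3-4: Δb = 1.1 m, d̄ = (1.34+2.01)/2 = 1.675, v̄ = (0.28+0.35)/2 = 0.315 → q = 1.1×1.675×0.315 = 0.5804 m³/s
Panel 4-5: Δb = 3.9 m, d̄ = (2.01+1.86)/2 = 1.935, v̄ = (0.35+0.32)/2 = 0.335 → q = 3.9×1.935×0.335 = 2.528 m³/s
Panel 5-6: Δb = 2.8 m, d̄ = (1.86+0.00)/2 = 0.93, v̄ = (0.32+0.00)/2 = 0.16 → q = 2.8×0.93×0.16 = 0.4166 m³/s
Q = Σ q = 3.820 m³/s

3.82 m³/s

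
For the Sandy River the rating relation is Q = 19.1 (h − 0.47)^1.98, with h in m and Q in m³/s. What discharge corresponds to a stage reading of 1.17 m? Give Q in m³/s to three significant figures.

Q = 19.1 × (1.17 − 0.47)^1.98 = 19.1 × 0.7^1.98 = 9.426 m³/s

9.43 m³/s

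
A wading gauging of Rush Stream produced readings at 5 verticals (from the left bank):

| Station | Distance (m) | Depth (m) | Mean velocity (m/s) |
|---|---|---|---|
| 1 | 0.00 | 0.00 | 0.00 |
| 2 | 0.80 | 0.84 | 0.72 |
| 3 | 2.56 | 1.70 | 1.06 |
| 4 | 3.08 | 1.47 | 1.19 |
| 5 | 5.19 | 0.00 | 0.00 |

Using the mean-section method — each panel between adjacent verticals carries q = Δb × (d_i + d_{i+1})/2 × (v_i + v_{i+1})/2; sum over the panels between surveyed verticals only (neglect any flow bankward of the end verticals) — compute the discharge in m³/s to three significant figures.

Panel 1-2: Δb = 0.8 m, d̄ = (0.00+0.84)/2 = 0.42, v̄ = (0.00+0.72)/2 = 0.36 → q = 0.8×0.42×0.36 = 0.1210 m³/s
Panel 2-3: Δb = 1.76 m, d̄ = (0.84+1.70)/2 = 1.27, v̄ = (0.72+1.06)/2 = 0.89 → q = 1.76×1.27×0.89 = 1.989 m³/s
Panel 3-4: Δb = 0.52 m, d̄ = (1.70+1.47)/2 = 1.585, v̄ = (1.06+1.19)/2 = 1.125 → q = 0.52×1.585×1.125 = 0.9272 m³/s
Panel 4-5: Δb = 2.11 m, d̄ = (1.47+0.00)/2 = 0.735, v̄ = (1.19+0.00)/2 = 0.595 → q = 2.11×0.735×0.595 = 0.9228 m³/s
Q = Σ q = 3.960 m³/s

3.96 m³/s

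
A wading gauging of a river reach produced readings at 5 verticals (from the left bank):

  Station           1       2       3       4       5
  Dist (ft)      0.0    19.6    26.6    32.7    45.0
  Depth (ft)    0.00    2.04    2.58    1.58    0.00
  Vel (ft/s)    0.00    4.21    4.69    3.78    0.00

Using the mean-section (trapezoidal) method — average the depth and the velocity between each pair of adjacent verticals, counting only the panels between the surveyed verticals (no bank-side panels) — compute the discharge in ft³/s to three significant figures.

Panel 1-2: Δb = 19.6 ft, d̄ = (0.00+2.04)/2 = 1.02, v̄ = (0.00+4.21)/2 = 2.105 → q = 19.6×1.02×2.105 = 42.08 ft³/s
Panel 2-3: Δb = 7 ft, d̄ = (2.04+2.58)/2 = 2.31, v̄ = (4.21+4.69)/2 = 4.45 → q = 7×2.31×4.45 = 71.96 ft³/s
Panel 3-4: Δb = 6.1 ft, d̄ = (2.58+1.58)/2 = 2.08, v̄ = (4.69+3.78)/2 = 4.235 → q = 6.1×2.08×4.235 = 53.73 ft³/s
Panel 4-5: Δb = 12.3 ft, d̄ = (1.58+0.00)/2 = 0.79, v̄ = (3.78+0.00)/2 = 1.89 → q = 12.3×0.79×1.89 = 18.37 ft³/s
Q = Σ q = 186.1 ft³/s

186 ft³/s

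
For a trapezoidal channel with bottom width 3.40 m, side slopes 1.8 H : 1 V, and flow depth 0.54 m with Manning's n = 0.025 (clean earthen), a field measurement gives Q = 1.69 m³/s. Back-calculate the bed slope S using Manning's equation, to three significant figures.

A = (b + z·y)·y = (3.40 + 1.8×0.54)×0.54 = 2.361 m²
P = b + 2y√(1+z²) = 3.40 + 2×0.54×√(1+1.8²) = 5.624 m
R = A/P = 2.361/5.624 = 0.4198 m
S = (Q·n / (1·A·R^(2/3)))² = (1.69×0.025 / (1×2.361×0.5607))² = 0.001019

0.00102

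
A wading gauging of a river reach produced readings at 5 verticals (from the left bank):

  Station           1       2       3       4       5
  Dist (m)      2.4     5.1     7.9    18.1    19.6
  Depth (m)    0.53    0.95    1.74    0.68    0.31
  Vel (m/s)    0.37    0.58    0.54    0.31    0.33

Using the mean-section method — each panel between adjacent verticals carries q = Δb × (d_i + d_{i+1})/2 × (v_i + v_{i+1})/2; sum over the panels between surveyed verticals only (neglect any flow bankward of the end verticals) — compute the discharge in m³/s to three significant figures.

Panel 1-2: Δb = 2.7 m, d̄ = (0.53+0.95)/2 = 0.74, v̄ = (0.37+0.58)/2 = 0.475 → q = 2.7×0.74×0.475 = 0.9491 m³/s
Panel 2-3: Δb = 2.8 m, d̄ = (0.95+1.74)/2 = 1.345, v̄ = (0.58+0.54)/2 = 0.56 → q = 2.8×1.345×0.56 = 2.109 m³/s
Panel 3-4: Δb = 10.2 m, d̄ = (1.74+0.68)/2 = 1.21, v̄ = (0.54+0.31)/2 = 0.425 → q = 10.2×1.21×0.425 = 5.245 m³/s
Panel 4-5: Δb = 1.5 m, d̄ = (0.68+0.31)/2 = 0.495, v̄ = (0.31+0.33)/2 = 0.32 → q = 1.5×0.495×0.32 = 0.2376 m³/s
Q = Σ q = 8.541 m³/s

8.54 m³/s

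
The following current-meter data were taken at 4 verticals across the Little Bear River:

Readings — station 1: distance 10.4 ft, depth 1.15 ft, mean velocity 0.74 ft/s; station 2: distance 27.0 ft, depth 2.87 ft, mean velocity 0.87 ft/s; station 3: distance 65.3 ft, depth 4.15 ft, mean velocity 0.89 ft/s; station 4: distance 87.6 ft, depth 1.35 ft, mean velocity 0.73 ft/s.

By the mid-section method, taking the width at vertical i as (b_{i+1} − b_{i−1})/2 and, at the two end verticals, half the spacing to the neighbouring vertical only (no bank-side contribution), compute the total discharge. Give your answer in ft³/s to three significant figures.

199 ft³/s

w_1 = (27.0 − 10.4)/2 = 8.3 ft; q_1 = 0.74 × 1.15 × 8.3 = 7.063 ft³/s
w_2 = (65.3 − 10.4)/2 = 27.45 ft; q_2 = 0.87 × 2.87 × 27.45 = 68.54 ft³/s
w_3 = (87.6 − 27.0)/2 = 30.3 ft; q_3 = 0.89 × 4.15 × 30.3 = 111.9 ft³/s
w_4 = (87.6 − 65.3)/2 = 11.15 ft; q_4 = 0.73 × 1.35 × 11.15 = 10.99 ft³/s
Q = Σ qᵢ = 198.5 ft³/s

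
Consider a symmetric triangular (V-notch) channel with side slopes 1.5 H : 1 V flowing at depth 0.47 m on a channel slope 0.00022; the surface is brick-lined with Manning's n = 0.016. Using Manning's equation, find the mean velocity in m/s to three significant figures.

0.312 m/s

A = z·y² = 1.5×0.47² = 0.3314 m²
P = 2y√(1+z²) = 2×0.47×√(1+1.5²) = 1.695 m
R = A/P = 0.3314/1.695 = 0.1955 m
Q = (1/n)·A·R^(2/3)·S^(1/2) = (1/0.016) × 0.3314 × 0.1955^(2/3) × 0.00022^(1/2) = 0.1035 m³/s
V = Q/A = 0.1035/0.3314 = 0.3123 m/s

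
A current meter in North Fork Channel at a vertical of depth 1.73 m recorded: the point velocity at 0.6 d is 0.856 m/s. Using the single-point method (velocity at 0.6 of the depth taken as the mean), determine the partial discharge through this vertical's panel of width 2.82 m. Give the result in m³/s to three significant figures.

v̄ = v₀.₆ = 0.856 m/s
q = v̄ × d × w = 0.8560 × 1.73 × 2.82 = 4.176 m³/s

4.18 m³/s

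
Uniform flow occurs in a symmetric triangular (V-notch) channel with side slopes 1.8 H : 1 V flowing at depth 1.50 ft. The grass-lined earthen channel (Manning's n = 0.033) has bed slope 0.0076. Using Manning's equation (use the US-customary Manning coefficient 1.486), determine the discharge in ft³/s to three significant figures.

A = z·y² = 1.8×1.50² = 4.050 ft²
P = 2y√(1+z²) = 2×1.50×√(1+1.8²) = 6.177 ft
R = A/P = 4.050/6.177 = 0.6556 ft
Q = (1.486/n)·A·R^(2/3)·S^(1/2) = (1.486/0.033) × 4.050 × 0.6556^(2/3) × 0.0076^(1/2) = 12.00 ft³/s

12.0 ft³/s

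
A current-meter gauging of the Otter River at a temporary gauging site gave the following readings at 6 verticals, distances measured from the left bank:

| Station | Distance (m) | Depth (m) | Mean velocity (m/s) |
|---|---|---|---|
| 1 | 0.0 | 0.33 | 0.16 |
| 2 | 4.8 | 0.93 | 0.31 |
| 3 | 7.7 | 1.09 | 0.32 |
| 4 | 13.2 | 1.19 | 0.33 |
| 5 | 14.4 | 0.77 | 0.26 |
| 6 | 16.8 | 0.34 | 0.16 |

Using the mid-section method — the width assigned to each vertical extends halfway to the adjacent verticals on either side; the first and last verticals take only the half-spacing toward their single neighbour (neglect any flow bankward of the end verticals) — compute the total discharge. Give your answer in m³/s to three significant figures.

w_1 = (4.8 − 0.0)/2 = 2.4 m; q_1 = 0.16 × 0.33 × 2.4 = 0.1267 m³/s
w_2 = (7.7 − 0.0)/2 = 3.85 m; q_2 = 0.31 × 0.93 × 3.85 = 1.110 m³/s
w_3 = (13.2 − 4.8)/2 = 4.2 m; q_3 = 0.32 × 1.09 × 4.2 = 1.465 m³/s
w_4 = (14.4 − 7.7)/2 = 3.35 m; q_4 = 0.33 × 1.19 × 3.35 = 1.316 m³/s
w_5 = (16.8 − 13.2)/2 = 1.8 m; q_5 = 0.26 × 0.77 × 1.8 = 0.3604 m³/s
w_6 = (16.8 − 14.4)/2 = 1.2 m; q_6 = 0.16 × 0.34 × 1.2 = 0.06528 m³/s
Q = Σ qᵢ = 4.443 m³/s

4.44 m³/s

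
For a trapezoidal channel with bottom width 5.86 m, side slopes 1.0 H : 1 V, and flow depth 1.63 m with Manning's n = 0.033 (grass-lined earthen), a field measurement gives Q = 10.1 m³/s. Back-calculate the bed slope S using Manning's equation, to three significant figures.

0.000607

A = (b + z·y)·y = (5.86 + 1.0×1.63)×1.63 = 12.21 m²
P = b + 2y√(1+z²) = 5.86 + 2×1.63×√(1+1.0²) = 10.47 m
R = A/P = 12.21/10.47 = 1.166 m
S = (Q·n / (1·A·R^(2/3)))² = (10.1×0.033 / (1×12.21×1.108))² = 0.0006073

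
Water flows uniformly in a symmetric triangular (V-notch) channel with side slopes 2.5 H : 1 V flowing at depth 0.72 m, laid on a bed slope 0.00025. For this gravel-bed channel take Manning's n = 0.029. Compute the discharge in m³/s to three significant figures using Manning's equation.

A = z·y² = 2.5×0.72² = 1.296 m²
P = 2y√(1+z²) = 2×0.72×√(1+2.5²) = 3.877 m
R = A/P = 1.296/3.877 = 0.3343 m
Q = (1/n)·A·R^(2/3)·S^(1/2) = (1/0.029) × 1.296 × 0.3343^(2/3) × 0.00025^(1/2) = 0.3403 m³/s

0.340 m³/s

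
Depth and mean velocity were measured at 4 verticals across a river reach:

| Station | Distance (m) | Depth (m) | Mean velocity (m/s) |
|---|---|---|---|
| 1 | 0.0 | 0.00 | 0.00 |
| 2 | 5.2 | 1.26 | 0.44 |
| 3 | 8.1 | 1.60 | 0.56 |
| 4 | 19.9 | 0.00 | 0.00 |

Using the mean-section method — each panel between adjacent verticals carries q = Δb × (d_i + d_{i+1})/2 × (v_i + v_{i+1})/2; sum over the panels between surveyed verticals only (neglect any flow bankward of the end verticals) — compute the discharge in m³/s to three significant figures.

Panel 1-2: Δb = 5.2 m, d̄ = (0.00+1.26)/2 = 0.63, v̄ = (0.00+0.44)/2 = 0.22 → q = 5.2×0.63×0.22 = 0.7207 m³/s
Panel 2-3: Δb = 2.9 m, d̄ = (1.26+1.60)/2 = 1.43, v̄ = (0.44+0.56)/2 = 0.5 → q = 2.9×1.43×0.5 = 2.074 m³/s
Panel 3-4: Δb = 11.8 m, d̄ = (1.60+0.00)/2 = 0.8, v̄ = (0.56+0.00)/2 = 0.28 → q = 11.8×0.8×0.28 = 2.643 m³/s
Q = Σ q = 5.437 m³/s

5.44 m³/s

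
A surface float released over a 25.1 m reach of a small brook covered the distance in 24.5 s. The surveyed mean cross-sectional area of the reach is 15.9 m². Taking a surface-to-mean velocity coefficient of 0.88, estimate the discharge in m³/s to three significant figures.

14.3 m³/s

v_surface = L / t̄ = 25.1 / 24.5 = 1.024 m/s
v_mean = 0.88 × 1.024 = 0.9016 m/s
Q = A × v_mean = 15.9 × 0.9016 = 14.33 m³/s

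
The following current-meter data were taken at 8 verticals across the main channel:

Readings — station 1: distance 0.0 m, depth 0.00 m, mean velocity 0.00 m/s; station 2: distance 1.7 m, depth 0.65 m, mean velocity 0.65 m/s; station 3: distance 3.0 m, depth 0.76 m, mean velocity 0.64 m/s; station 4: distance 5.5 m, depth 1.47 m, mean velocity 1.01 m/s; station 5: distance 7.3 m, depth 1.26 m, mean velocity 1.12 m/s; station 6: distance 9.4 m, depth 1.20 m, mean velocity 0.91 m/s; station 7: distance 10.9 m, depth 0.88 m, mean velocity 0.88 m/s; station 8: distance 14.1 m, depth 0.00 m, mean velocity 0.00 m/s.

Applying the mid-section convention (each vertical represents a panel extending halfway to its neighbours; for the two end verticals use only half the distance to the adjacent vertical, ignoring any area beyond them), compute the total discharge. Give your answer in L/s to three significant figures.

11300 L/s

w_2 = (3.0 − 0.0)/2 = 1.5 m; q_2 = 0.65 × 0.65 × 1.5 = 0.6338 m³/s
w_3 = (5.5 − 1.7)/2 = 1.9 m; q_3 = 0.64 × 0.76 × 1.9 = 0.9242 m³/s
w_4 = (7.3 − 3.0)/2 = 2.15 m; q_4 = 1.01 × 1.47 × 2.15 = 3.192 m³/s
w_5 = (9.4 − 5.5)/2 = 1.95 m; q_5 = 1.12 × 1.26 × 1.95 = 2.752 m³/s
w_6 = (10.9 − 7.3)/2 = 1.8 m; q_6 = 0.91 × 1.20 × 1.8 = 1.966 m³/s
w_7 = (14.1 − 9.4)/2 = 2.35 m; q_7 = 0.88 × 0.88 × 2.35 = 1.820 m³/s
Stations 1, 8 contribute zero (depth or velocity is 0).
Q = Σ qᵢ = 11.29 m³/s
= 11.29 × 1000 = 11290 L/s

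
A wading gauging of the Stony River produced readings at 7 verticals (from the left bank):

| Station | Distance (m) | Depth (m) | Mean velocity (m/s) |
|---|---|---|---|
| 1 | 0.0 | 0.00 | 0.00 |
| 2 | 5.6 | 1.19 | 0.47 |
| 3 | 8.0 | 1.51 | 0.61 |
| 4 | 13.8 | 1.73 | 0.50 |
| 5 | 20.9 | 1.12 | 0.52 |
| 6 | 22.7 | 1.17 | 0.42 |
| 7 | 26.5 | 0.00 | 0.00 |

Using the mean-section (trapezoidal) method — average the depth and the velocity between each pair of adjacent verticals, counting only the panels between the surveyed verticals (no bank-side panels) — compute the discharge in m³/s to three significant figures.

Panel 1-2: Δb = 5.6 m, d̄ = (0.00+1.19)/2 = 0.595, v̄ = (0.00+0.47)/2 = 0.235 → q = 5.6×0.595×0.235 = 0.7830 m³/s
Panel 2-3: Δb = 2.4 m, d̄ = (1.19+1.51)/2 = 1.35, v̄ = (0.47+0.61)/2 = 0.54 → q = 2.4×1.35×0.54 = 1.750 m³/s
Panel 3-4: Δb = 5.8 m, d̄ = (1.51+1.73)/2 = 1.62, v̄ = (0.61+0.50)/2 = 0.555 → q = 5.8×1.62×0.555 = 5.215 m³/s
Panel 4-5: Δb = 7.1 m, d̄ = (1.73+1.12)/2 = 1.425, v̄ = (0.50+0.52)/2 = 0.51 → q = 7.1×1.425×0.51 = 5.160 m³/s
Panel 5-6: Δb = 1.8 m, d̄ = (1.12+1.17)/2 = 1.145, v̄ = (0.52+0.42)/2 = 0.47 → q = 1.8×1.145×0.47 = 0.9687 m³/s
Panel 6-7: Δb = 3.8 m, d̄ = (1.17+0.00)/2 = 0.585, v̄ = (0.42+0.00)/2 = 0.21 → q = 3.8×0.585×0.21 = 0.4668 m³/s
Q = Σ q = 14.34 m³/s

14.3 m³/s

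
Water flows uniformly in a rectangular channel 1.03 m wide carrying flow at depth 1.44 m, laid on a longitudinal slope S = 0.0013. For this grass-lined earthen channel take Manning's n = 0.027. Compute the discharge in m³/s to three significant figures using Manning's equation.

A = b·y = 1.03 × 1.44 = 1.483 m²
P = b + 2y = 1.03 + 2×1.44 = 3.910 m
R = A/P = 1.483/3.910 = 0.3793 m
Q = (1/n)·A·R^(2/3)·S^(1/2) = (1/0.027) × 1.483 × 0.3793^(2/3) × 0.0013^(1/2) = 1.038 m³/s

1.04 m³/s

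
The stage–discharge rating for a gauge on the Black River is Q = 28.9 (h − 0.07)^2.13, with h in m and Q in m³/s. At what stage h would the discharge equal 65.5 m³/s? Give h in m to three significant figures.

h − h₀ = (Q/C)^(1/b) = (65.5/28.9)^(1/2.13) = 1.468 m
h = 0.07 + 1.468 = 1.538 m

1.54 m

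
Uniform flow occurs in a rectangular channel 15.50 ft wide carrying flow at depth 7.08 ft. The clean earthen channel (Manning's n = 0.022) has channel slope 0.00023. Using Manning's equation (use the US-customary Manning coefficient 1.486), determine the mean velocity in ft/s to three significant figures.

2.45 ft/s

A = b·y = 15.50 × 7.08 = 109.7 ft²
P = b + 2y = 15.50 + 2×7.08 = 29.66 ft
R = A/P = 109.7/29.66 = 3.700 ft
Q = (1.486/n)·A·R^(2/3)·S^(1/2) = (1.486/0.022) × 109.7 × 3.700^(2/3) × 0.00023^(1/2) = 268.9 ft³/s
V = Q/A = 268.9/109.7 = 2.451 ft/s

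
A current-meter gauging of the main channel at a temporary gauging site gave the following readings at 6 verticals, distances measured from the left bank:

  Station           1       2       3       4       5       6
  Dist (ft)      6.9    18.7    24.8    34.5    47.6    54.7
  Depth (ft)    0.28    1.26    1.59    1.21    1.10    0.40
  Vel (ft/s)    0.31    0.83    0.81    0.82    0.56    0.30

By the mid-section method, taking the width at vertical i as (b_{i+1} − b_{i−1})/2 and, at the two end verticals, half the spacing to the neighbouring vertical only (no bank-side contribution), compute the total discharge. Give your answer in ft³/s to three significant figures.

38.0 ft³/s

w_1 = (18.7 − 6.9)/2 = 5.9 ft; q_1 = 0.31 × 0.28 × 5.9 = 0.5121 ft³/s
w_2 = (24.8 − 6.9)/2 = 8.95 ft; q_2 = 0.83 × 1.26 × 8.95 = 9.360 ft³/s
w_3 = (34.5 − 18.7)/2 = 7.9 ft; q_3 = 0.81 × 1.59 × 7.9 = 10.17 ft³/s
w_4 = (47.6 − 24.8)/2 = 11.4 ft; q_4 = 0.82 × 1.21 × 11.4 = 11.31 ft³/s
w_5 = (54.7 − 34.5)/2 = 10.1 ft; q_5 = 0.56 × 1.10 × 10.1 = 6.222 ft³/s
w_6 = (54.7 − 47.6)/2 = 3.55 ft; q_6 = 0.30 × 0.40 × 3.55 = 0.4260 ft³/s
Q = Σ qᵢ = 38.01 ft³/s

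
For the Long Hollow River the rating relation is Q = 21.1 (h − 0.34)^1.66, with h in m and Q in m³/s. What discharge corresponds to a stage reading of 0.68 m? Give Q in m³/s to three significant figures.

3.52 m³/s

Q = 21.1 × (0.68 − 0.34)^1.66 = 21.1 × 0.34^1.66 = 3.520 m³/s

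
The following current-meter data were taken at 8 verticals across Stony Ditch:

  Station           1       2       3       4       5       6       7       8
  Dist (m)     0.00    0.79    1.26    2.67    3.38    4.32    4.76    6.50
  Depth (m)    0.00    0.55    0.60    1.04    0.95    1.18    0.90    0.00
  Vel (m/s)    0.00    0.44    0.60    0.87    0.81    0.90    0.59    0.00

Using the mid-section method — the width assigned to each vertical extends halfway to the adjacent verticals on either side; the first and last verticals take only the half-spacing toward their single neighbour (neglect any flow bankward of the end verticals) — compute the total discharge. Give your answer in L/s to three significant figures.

w_2 = (1.26 − 0.00)/2 = 0.63 m; q_2 = 0.44 × 0.55 × 0.63 = 0.1525 m³/s
w_3 = (2.67 − 0.79)/2 = 0.94 m; q_3 = 0.60 × 0.60 × 0.94 = 0.3384 m³/s
w_4 = (3.38 − 1.26)/2 = 1.06 m; q_4 = 0.87 × 1.04 × 1.06 = 0.9591 m³/s
w_5 = (4.32 − 2.67)/2 = 0.825 m; q_5 = 0.81 × 0.95 × 0.825 = 0.6348 m³/s
w_6 = (4.76 − 3.38)/2 = 0.69 m; q_6 = 0.90 × 1.18 × 0.69 = 0.7328 m³/s
w_7 = (6.50 − 4.32)/2 = 1.09 m; q_7 = 0.59 × 0.90 × 1.09 = 0.5788 m³/s
Stations 1, 8 contribute zero (depth or velocity is 0).
Q = Σ qᵢ = 3.396 m³/s
= 3.396 × 1000 = 3396 L/s

3400 L/s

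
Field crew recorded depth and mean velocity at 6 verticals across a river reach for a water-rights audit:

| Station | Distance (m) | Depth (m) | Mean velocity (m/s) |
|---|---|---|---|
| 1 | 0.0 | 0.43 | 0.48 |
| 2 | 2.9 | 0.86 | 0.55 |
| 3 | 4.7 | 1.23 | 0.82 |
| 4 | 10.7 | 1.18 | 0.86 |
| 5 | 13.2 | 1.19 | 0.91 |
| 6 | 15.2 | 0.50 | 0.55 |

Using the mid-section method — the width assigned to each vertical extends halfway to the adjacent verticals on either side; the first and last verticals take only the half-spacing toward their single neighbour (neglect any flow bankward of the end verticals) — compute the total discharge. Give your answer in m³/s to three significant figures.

w_1 = (2.9 − 0.0)/2 = 1.45 m; q_1 = 0.48 × 0.43 × 1.45 = 0.2993 m³/s
w_2 = (4.7 − 0.0)/2 = 2.35 m; q_2 = 0.55 × 0.86 × 2.35 = 1.112 m³/s
w_3 = (10.7 − 2.9)/2 = 3.9 m; q_3 = 0.82 × 1.23 × 3.9 = 3.934 m³/s
w_4 = (13.2 − 4.7)/2 = 4.25 m; q_4 = 0.86 × 1.18 × 4.25 = 4.313 m³/s
w_5 = (15.2 − 10.7)/2 = 2.25 m; q_5 = 0.91 × 1.19 × 2.25 = 2.437 m³/s
w_6 = (15.2 − 13.2)/2 = 1 m; q_6 = 0.55 × 0.50 × 1 = 0.2750 m³/s
Q = Σ qᵢ = 12.37 m³/s

12.4 m³/s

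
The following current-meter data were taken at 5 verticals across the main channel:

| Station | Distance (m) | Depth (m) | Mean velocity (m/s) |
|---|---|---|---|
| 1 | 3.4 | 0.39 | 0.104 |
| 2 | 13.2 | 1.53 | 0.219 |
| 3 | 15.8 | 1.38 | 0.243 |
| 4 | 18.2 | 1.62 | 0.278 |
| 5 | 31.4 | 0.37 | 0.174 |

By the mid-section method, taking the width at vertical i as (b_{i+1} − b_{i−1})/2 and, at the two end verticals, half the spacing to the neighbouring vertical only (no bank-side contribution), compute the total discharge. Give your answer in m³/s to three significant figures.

w_1 = (13.2 − 3.4)/2 = 4.9 m; q_1 = 0.104 × 0.39 × 4.9 = 0.1987 m³/s
w_2 = (15.8 − 3.4)/2 = 6.2 m; q_2 = 0.219 × 1.53 × 6.2 = 2.077 m³/s
w_3 = (18.2 − 13.2)/2 = 2.5 m; q_3 = 0.243 × 1.38 × 2.5 = 0.8384 m³/s
w_4 = (31.4 − 15.8)/2 = 7.8 m; q_4 = 0.278 × 1.62 × 7.8 = 3.513 m³/s
w_5 = (31.4 − 18.2)/2 = 6.6 m; q_5 = 0.174 × 0.37 × 6.6 = 0.4249 m³/s
Q = Σ qᵢ = 7.052 m³/s

7.05 m³/s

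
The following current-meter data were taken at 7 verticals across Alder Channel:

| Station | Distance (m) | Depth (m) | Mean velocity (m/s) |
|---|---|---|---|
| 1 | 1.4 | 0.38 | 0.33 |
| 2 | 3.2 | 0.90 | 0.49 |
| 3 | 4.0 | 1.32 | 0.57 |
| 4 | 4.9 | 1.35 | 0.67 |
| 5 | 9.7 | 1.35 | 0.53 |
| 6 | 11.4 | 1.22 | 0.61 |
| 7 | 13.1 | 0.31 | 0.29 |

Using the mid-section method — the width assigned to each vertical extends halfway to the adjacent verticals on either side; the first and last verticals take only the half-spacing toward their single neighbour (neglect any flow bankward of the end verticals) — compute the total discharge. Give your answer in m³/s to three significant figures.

w_1 = (3.2 − 1.4)/2 = 0.9 m; q_1 = 0.33 × 0.38 × 0.9 = 0.1129 m³/s
w_2 = (4.0 − 1.4)/2 = 1.3 m; q_2 = 0.49 × 0.90 × 1.3 = 0.5733 m³/s
w_3 = (4.9 − 3.2)/2 = 0.85 m; q_3 = 0.57 × 1.32 × 0.85 = 0.6395 m³/s
w_4 = (9.7 − 4.0)/2 = 2.85 m; q_4 = 0.67 × 1.35 × 2.85 = 2.578 m³/s
w_5 = (11.4 − 4.9)/2 = 3.25 m; q_5 = 0.53 × 1.35 × 3.25 = 2.325 m³/s
w_6 = (13.1 − 9.7)/2 = 1.7 m; q_6 = 0.61 × 1.22 × 1.7 = 1.265 m³/s
w_7 = (13.1 − 11.4)/2 = 0.85 m; q_7 = 0.29 × 0.31 × 0.85 = 0.07642 m³/s
Q = Σ qᵢ = 7.570 m³/s

7.57 m³/s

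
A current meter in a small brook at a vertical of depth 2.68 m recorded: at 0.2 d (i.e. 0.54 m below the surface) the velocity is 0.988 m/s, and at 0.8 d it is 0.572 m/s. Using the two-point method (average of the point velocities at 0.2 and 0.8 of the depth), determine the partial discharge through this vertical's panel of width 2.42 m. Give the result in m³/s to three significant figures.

5.06 m³/s

v̄ = (0.988 + 0.572) / 2 = 0.7800 m/s
q = v̄ × d × w = 0.7800 × 2.68 × 2.42 = 5.059 m³/s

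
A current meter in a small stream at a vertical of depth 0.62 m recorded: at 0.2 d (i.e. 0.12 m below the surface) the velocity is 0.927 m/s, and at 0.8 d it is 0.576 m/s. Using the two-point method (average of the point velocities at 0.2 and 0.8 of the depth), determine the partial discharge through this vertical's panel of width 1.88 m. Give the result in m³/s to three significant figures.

0.876 m³/s

v̄ = (0.927 + 0.576) / 2 = 0.7515 m/s
q = v̄ × d × w = 0.7515 × 0.62 × 1.88 = 0.8759 m³/s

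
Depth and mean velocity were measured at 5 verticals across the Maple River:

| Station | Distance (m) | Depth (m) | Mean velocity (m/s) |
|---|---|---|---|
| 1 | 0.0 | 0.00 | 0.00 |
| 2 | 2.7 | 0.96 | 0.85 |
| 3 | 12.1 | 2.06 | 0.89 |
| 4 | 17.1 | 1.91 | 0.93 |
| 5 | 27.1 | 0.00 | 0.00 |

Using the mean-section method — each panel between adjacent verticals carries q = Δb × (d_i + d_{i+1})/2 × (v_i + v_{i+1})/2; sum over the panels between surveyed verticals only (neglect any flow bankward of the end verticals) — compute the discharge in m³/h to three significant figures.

Panel 1-2: Δb = 2.7 m, d̄ = (0.00+0.96)/2 = 0.48, v̄ = (0.00+0.85)/2 = 0.425 → q = 2.7×0.48×0.425 = 0.5508 m³/s
Panel 2-3: Δb = 9.4 m, d̄ = (0.96+2.06)/2 = 1.51, v̄ = (0.85+0.89)/2 = 0.87 → q = 9.4×1.51×0.87 = 12.35 m³/s
Panel 3-4: Δb = 5 m, d̄ = (2.06+1.91)/2 = 1.985, v̄ = (0.89+0.93)/2 = 0.91 → q = 5×1.985×0.91 = 9.032 m³/s
Panel 4-5: Δb = 10 m, d̄ = (1.91+0.00)/2 = 0.955, v̄ = (0.93+0.00)/2 = 0.465 → q = 10×0.955×0.465 = 4.441 m³/s
Q = Σ q = 26.37 m³/s
= 26.37 × 3600 = 94940 m³/h

94900 m³/h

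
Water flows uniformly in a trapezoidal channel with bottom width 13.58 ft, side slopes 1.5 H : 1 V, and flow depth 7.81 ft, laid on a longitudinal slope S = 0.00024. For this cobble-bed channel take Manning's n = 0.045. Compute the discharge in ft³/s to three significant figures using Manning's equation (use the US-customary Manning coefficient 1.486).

285 ft³/s

A = (b + z·y)·y = (13.58 + 1.5×7.81)×7.81 = 197.6 ft²
P = b + 2y√(1+z²) = 13.58 + 2×7.81×√(1+1.5²) = 41.74 ft
R = A/P = 197.6/41.74 = 4.733 ft
Q = (1.486/n)·A·R^(2/3)·S^(1/2) = (1.486/0.045) × 197.6 × 4.733^(2/3) × 0.00024^(1/2) = 284.9 ft³/s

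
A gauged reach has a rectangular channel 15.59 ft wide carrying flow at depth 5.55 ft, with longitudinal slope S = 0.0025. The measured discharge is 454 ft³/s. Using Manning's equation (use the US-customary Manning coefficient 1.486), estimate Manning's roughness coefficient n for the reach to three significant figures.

A = b·y = 15.59 × 5.55 = 86.52 ft²
P = b + 2y = 15.59 + 2×5.55 = 26.69 ft
R = A/P = 86.52/26.69 = 3.242 ft
n = (1.486/Q)·A·R^(2/3)·S^(1/2) = (1.486/454) × 86.52 × 2.190 × 0.05000 = 0.03102

0.0310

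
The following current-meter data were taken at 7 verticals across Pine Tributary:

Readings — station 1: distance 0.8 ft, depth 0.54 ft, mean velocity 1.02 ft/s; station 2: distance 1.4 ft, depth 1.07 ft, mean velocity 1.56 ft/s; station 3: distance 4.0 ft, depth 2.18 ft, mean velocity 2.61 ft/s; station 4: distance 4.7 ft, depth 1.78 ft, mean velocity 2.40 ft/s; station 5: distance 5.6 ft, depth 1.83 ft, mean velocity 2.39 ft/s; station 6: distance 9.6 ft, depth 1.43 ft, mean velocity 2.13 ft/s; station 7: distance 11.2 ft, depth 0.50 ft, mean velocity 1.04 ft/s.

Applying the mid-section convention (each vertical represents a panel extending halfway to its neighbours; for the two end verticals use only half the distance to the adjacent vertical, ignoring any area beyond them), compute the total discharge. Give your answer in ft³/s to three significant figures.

35.3 ft³/s

w_1 = (1.4 − 0.8)/2 = 0.3 ft; q_1 = 1.02 × 0.54 × 0.3 = 0.1652 ft³/s
w_2 = (4.0 − 0.8)/2 = 1.6 ft; q_2 = 1.56 × 1.07 × 1.6 = 2.671 ft³/s
w_3 = (4.7 − 1.4)/2 = 1.65 ft; q_3 = 2.61 × 2.18 × 1.65 = 9.388 ft³/s
w_4 = (5.6 − 4.0)/2 = 0.8 ft; q_4 = 2.40 × 1.78 × 0.8 = 3.418 ft³/s
w_5 = (9.6 − 4.7)/2 = 2.45 ft; q_5 = 2.39 × 1.83 × 2.45 = 10.72 ft³/s
w_6 = (11.2 − 5.6)/2 = 2.8 ft; q_6 = 2.13 × 1.43 × 2.8 = 8.529 ft³/s
w_7 = (11.2 − 9.6)/2 = 0.8 ft; q_7 = 1.04 × 0.50 × 0.8 = 0.4160 ft³/s
Q = Σ qᵢ = 35.30 ft³/s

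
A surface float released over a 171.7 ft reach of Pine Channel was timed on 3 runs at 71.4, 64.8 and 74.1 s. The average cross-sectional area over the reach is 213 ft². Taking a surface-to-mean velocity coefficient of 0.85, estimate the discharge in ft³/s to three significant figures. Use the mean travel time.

t̄ = (71.4 + 64.8 + 74.1) / 3 = 70.1 s
v_surface = L / t̄ = 171.7 / 70.1 = 2.449 ft/s
v_mean = 0.85 × 2.449 = 2.082 ft/s
Q = A × v_mean = 213 × 2.082 = 443.5 ft³/s

443 ft³/s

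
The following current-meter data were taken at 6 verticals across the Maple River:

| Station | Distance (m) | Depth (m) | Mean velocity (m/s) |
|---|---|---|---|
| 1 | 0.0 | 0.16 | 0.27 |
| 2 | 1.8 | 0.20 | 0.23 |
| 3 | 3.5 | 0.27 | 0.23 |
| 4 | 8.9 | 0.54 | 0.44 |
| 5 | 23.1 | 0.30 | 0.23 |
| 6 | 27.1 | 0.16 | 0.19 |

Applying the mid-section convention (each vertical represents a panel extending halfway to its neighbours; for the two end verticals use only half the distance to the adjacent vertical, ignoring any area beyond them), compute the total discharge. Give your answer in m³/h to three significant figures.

w_1 = (1.8 − 0.0)/2 = 0.9 m; q_1 = 0.27 × 0.16 × 0.9 = 0.03888 m³/s
w_2 = (3.5 − 0.0)/2 = 1.75 m; q_2 = 0.23 × 0.20 × 1.75 = 0.08050 m³/s
w_3 = (8.9 − 1.8)/2 = 3.55 m; q_3 = 0.23 × 0.27 × 3.55 = 0.2205 m³/s
w_4 = (23.1 − 3.5)/2 = 9.8 m; q_4 = 0.44 × 0.54 × 9.8 = 2.328 m³/s
w_5 = (27.1 − 8.9)/2 = 9.1 m; q_5 = 0.23 × 0.30 × 9.1 = 0.6279 m³/s
w_6 = (27.1 − 23.1)/2 = 2 m; q_6 = 0.19 × 0.16 × 2 = 0.06080 m³/s
Q = Σ qᵢ = 3.357 m³/s
= 3.357 × 3600 = 12090 m³/h

12100 m³/h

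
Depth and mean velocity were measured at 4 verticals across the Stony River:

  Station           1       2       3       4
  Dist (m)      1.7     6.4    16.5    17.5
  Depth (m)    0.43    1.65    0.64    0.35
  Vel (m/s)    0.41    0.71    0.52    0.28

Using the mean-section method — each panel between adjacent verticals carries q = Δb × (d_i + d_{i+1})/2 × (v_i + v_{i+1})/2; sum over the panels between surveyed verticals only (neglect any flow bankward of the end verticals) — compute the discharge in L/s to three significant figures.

Panel 1-2: Δb = 4.7 m, d̄ = (0.43+1.65)/2 = 1.04, v̄ = (0.41+0.71)/2 = 0.56 → q = 4.7×1.04×0.56 = 2.737 m³/s
Panel 2-3: Δb = 10.1 m, d̄ = (1.65+0.64)/2 = 1.145, v̄ = (0.71+0.52)/2 = 0.615 → q = 10.1×1.145×0.615 = 7.112 m³/s
Panel 3-4: Δb = 1 m, d̄ = (0.64+0.35)/2 = 0.495, v̄ = (0.52+0.28)/2 = 0.4 → q = 1×0.495×0.4 = 0.1980 m³/s
Q = Σ q = 10.05 m³/s
= 10.05 × 1000 = 10050 L/s

10000 L/s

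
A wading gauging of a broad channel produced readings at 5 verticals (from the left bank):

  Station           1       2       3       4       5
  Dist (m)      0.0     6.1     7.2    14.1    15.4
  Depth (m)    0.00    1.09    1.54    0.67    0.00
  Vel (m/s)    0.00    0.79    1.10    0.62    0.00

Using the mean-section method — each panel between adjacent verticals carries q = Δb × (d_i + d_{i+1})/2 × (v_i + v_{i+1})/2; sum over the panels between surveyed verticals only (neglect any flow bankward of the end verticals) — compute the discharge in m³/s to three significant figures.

Panel 1-2: Δb = 6.1 m, d̄ = (0.00+1.09)/2 = 0.545, v̄ = (0.00+0.79)/2 = 0.395 → q = 6.1×0.545×0.395 = 1.313 m³/s
Panel 2-3: Δb = 1.1 m, d̄ = (1.09+1.54)/2 = 1.315, v̄ = (0.79+1.10)/2 = 0.945 → q = 1.1×1.315×0.945 = 1.367 m³/s
Panel 3-4: Δb = 6.9 m, d̄ = (1.54+0.67)/2 = 1.105, v̄ = (1.10+0.62)/2 = 0.86 → q = 6.9×1.105×0.86 = 6.557 m³/s
Panel 4-5: Δb = 1.3 m, d̄ = (0.67+0.00)/2 = 0.335, v̄ = (0.62+0.00)/2 = 0.31 → q = 1.3×0.335×0.31 = 0.1350 m³/s
Q = Σ q = 9.372 m³/s

9.37 m³/s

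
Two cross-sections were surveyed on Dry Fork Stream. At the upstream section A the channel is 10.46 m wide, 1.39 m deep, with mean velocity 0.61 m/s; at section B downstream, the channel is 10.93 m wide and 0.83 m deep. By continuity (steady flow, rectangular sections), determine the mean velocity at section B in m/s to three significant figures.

0.978 m/s

Q = A₁V₁ = (10.46×1.39) × 0.61 = 8.869 m³/s
A₂ = 10.93 × 0.83 = 9.072 m²
V₂ = Q/A₂ = 8.869/9.072 = 0.9776 m/s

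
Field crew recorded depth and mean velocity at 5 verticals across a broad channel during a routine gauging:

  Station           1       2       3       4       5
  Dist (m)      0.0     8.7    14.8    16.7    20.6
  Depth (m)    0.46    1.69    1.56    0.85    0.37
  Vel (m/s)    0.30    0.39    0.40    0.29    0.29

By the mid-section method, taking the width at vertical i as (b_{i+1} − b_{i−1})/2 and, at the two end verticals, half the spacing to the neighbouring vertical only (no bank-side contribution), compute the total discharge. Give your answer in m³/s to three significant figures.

8.90 m³/s

w_1 = (8.7 − 0.0)/2 = 4.35 m; q_1 = 0.30 × 0.46 × 4.35 = 0.6003 m³/s
w_2 = (14.8 − 0.0)/2 = 7.4 m; q_2 = 0.39 × 1.69 × 7.4 = 4.877 m³/s
w_3 = (16.7 − 8.7)/2 = 4 m; q_3 = 0.40 × 1.56 × 4 = 2.496 m³/s
w_4 = (20.6 − 14.8)/2 = 2.9 m; q_4 = 0.29 × 0.85 × 2.9 = 0.7149 m³/s
w_5 = (20.6 − 16.7)/2 = 1.95 m; q_5 = 0.29 × 0.37 × 1.95 = 0.2092 m³/s
Q = Σ qᵢ = 8.898 m³/s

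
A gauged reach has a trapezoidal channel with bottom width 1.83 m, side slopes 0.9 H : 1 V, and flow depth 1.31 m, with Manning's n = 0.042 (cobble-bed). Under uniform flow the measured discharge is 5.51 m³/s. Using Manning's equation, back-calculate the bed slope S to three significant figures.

0.00519

A = (b + z·y)·y = (1.83 + 0.9×1.31)×1.31 = 3.942 m²
P = b + 2y√(1+z²) = 1.83 + 2×1.31×√(1+0.9²) = 5.355 m
R = A/P = 3.942/5.355 = 0.7361 m
S = (Q·n / (1·A·R^(2/3)))² = (5.51×0.042 / (1×3.942×0.8153))² = 0.005186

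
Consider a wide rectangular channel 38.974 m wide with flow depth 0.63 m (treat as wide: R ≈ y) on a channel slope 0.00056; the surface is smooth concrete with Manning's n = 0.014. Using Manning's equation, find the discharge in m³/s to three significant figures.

30.5 m³/s

A = b·y = 38.974 × 0.63 = 24.55 m²
Wide channel: R ≈ y = 0.63 m
Q = (1/n)·A·R^(2/3)·S^(1/2) = (1/0.014) × 24.55 × 0.6300^(2/3) × 0.00056^(1/2) = 30.50 m³/s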